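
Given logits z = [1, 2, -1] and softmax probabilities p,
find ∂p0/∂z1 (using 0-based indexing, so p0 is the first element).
∂p0/∂z1 = -0.183

p = softmax(z) = [0.2595, 0.7054, 0.03512]
p0 = 0.2595, p1 = 0.7054

∂p0/∂z1 = -p0 × p1 = -0.2595 × 0.7054 = -0.183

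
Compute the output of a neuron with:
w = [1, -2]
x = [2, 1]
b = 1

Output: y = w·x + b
y = 1

y = (1)(2) + (-2)(1) + 1 = 1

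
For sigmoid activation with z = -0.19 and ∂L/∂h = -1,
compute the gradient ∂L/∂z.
∂L/∂z = -0.2478

σ(-0.19) = 0.4526
σ'(-0.19) = σ(-0.19)(1 - σ(-0.19)) = 0.4526 × 0.5474 = 0.2478
∂L/∂z = ∂L/∂h · σ'(z) = -1 × 0.2478 = -0.2478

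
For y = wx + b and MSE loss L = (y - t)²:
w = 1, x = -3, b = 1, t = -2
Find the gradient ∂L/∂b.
∂L/∂b = 0

y = wx + b = (1)(-3) + 1 = -2
∂L/∂y = 2(y - t) = 2(-2 - -2) = 0
∂y/∂b = 1
∂L/∂b = ∂L/∂y · ∂y/∂b = 0 × 1 = 0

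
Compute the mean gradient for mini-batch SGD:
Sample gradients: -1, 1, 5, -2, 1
Average gradient = 0.8

Average = (1/5)(-1 + 1 + 5 + -2 + 1) = 4/5 = 0.8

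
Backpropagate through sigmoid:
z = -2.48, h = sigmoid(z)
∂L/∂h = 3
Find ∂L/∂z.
∂L/∂z = 0.2139

σ(-2.48) = 0.07727
σ'(-2.48) = σ(-2.48)(1 - σ(-2.48)) = 0.07727 × 0.9227 = 0.0713
∂L/∂z = ∂L/∂h · σ'(z) = 3 × 0.0713 = 0.2139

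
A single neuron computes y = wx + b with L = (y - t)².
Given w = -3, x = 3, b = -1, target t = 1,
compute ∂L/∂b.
∂L/∂b = -22

y = wx + b = (-3)(3) + -1 = -10
∂L/∂y = 2(y - t) = 2(-10 - 1) = -22
∂y/∂b = 1
∂L/∂b = ∂L/∂y · ∂y/∂b = -22 × 1 = -22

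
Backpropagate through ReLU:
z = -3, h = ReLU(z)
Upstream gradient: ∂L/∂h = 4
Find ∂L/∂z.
∂L/∂z = 0

h = ReLU(-3) = 0
Since z < 0: ∂h/∂z = 0
∂L/∂z = ∂L/∂h · ∂h/∂z = 4 × 0 = 0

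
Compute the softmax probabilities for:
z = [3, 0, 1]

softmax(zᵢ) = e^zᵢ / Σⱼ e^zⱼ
p = [0.8438, 0.042, 0.1142]

exp(z) = [20.09, 1, 2.718]
Sum = 23.8
p = [0.8438, 0.042, 0.1142]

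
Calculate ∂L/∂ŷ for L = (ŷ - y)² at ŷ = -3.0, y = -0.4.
∂L/∂ŷ = -5.2

∂L/∂ŷ = 2(ŷ - y) = 2(-3.0 - -0.4) = 2(-2.6) = -5.2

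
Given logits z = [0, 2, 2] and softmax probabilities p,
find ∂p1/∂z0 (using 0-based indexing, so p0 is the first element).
∂p1/∂z0 = -0.02968

p = softmax(z) = [0.06338, 0.4683, 0.4683]
p1 = 0.4683, p0 = 0.06338

∂p1/∂z0 = -p1 × p0 = -0.4683 × 0.06338 = -0.02968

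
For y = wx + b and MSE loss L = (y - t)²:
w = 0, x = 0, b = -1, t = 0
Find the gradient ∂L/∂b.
∂L/∂b = -2

y = wx + b = (0)(0) + -1 = -1
∂L/∂y = 2(y - t) = 2(-1 - 0) = -2
∂y/∂b = 1
∂L/∂b = ∂L/∂y · ∂y/∂b = -2 × 1 = -2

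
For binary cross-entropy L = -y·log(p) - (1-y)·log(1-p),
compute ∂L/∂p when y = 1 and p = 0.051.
∂L/∂p = -19.61

∂L/∂p = -y/p + (1-y)/(1-p) = -1/0.051 + 0 = -19.61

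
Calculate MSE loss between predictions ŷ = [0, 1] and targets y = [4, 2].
MSE = 8.5

MSE = (1/2)((0-4)² + (1-2)²) = (1/2)(16 + 1) = 8.5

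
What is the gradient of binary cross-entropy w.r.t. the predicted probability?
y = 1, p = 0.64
∂L/∂p = -1.562

∂L/∂p = -y/p + (1-y)/(1-p) = -1/0.64 + 0 = -1.562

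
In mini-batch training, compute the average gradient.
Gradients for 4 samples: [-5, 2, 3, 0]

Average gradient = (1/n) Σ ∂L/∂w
Average gradient = 0

Average = (1/4)(-5 + 2 + 3 + 0) = 0/4 = 0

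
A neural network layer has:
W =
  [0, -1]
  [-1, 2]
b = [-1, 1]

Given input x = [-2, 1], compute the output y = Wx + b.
y = [-2, 5]

Wx = [0×-2 + -1×1, -1×-2 + 2×1]
   = [-1, 4]
y = Wx + b = [-1 + -1, 4 + 1] = [-2, 5]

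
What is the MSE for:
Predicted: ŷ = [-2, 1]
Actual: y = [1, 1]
MSE = 4.5

MSE = (1/2)((-2-1)² + (1-1)²) = (1/2)(9 + 0) = 4.5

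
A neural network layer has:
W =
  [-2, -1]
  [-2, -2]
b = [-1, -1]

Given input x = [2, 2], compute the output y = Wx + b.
y = [-7, -9]

Wx = [-2×2 + -1×2, -2×2 + -2×2]
   = [-6, -8]
y = Wx + b = [-6 + -1, -8 + -1] = [-7, -9]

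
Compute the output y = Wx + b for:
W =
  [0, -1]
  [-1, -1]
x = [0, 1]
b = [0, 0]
y = [-1, -1]

Wx = [0×0 + -1×1, -1×0 + -1×1]
   = [-1, -1]
y = Wx + b = [-1 + 0, -1 + 0] = [-1, -1]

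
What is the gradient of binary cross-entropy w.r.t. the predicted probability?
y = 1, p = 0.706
∂L/∂p = -1.416

∂L/∂p = -y/p + (1-y)/(1-p) = -1/0.706 + 0 = -1.416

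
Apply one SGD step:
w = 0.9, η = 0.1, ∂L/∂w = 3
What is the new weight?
w_new = 0.6

w_new = w - η·∂L/∂w = 0.9 - 0.1×(3) = 0.9 - (0.3) = 0.6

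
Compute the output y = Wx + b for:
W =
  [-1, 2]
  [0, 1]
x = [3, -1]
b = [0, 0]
y = [-5, -1]

Wx = [-1×3 + 2×-1, 0×3 + 1×-1]
   = [-5, -1]
y = Wx + b = [-5 + 0, -1 + 0] = [-5, -1]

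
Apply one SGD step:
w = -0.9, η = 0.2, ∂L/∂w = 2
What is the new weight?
w_new = -1.3

w_new = w - η·∂L/∂w = -0.9 - 0.2×(2) = -0.9 - (0.4) = -1.3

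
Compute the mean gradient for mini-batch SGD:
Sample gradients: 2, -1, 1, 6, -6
Average gradient = 0.4

Average = (1/5)(2 + -1 + 1 + 6 + -6) = 2/5 = 0.4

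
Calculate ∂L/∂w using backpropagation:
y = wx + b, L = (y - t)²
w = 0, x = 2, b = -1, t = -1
∂L/∂w = 0

y = wx + b = (0)(2) + -1 = -1
∂L/∂y = 2(y - t) = 2(-1 - -1) = 0
∂y/∂w = x = 2
∂L/∂w = ∂L/∂y · ∂y/∂w = 0 × 2 = 0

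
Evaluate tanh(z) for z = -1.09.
-0.7969

tanh(-1.09) = (e^(-1.09) - e^(1.09))/(e^(-1.09) + e^(1.09)) = -0.7969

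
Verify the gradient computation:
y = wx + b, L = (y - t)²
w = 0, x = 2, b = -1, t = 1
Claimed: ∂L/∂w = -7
Incorrect

y = (0)(2) + -1 = -1
∂L/∂y = 2(y - t) = 2(-1 - 1) = -4
∂y/∂w = x = 2
∂L/∂w = -4 × 2 = -8

Claimed value: -7
Incorrect: The correct gradient is -8.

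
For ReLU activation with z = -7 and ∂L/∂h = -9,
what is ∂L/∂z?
∂L/∂z = 0

h = ReLU(-7) = 0
Since z < 0: ∂h/∂z = 0
∂L/∂z = ∂L/∂h · ∂h/∂z = -9 × 0 = 0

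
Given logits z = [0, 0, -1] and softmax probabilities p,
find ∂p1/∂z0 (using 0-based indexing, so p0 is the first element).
∂p1/∂z0 = -0.1784

p = softmax(z) = [0.4223, 0.4223, 0.1554]
p1 = 0.4223, p0 = 0.4223

∂p1/∂z0 = -p1 × p0 = -0.4223 × 0.4223 = -0.1784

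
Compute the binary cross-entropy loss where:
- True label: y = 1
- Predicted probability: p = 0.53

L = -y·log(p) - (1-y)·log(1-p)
L = 0.6349

L = -1·log(0.53) - 0·log(0.47) = -log(0.53) = 0.6349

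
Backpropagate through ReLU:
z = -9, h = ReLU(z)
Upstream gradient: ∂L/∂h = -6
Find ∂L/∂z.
∂L/∂z = 0

h = ReLU(-9) = 0
Since z < 0: ∂h/∂z = 0
∂L/∂z = ∂L/∂h · ∂h/∂z = -6 × 0 = 0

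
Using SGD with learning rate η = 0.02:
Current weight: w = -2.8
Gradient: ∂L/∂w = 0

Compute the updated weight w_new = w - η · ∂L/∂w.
w_new = -2.8

w_new = w - η·∂L/∂w = -2.8 - 0.02×(0) = -2.8 - (0) = -2.8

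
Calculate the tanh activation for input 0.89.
0.7114

tanh(0.89) = (e^(0.89) - e^(-0.89))/(e^(0.89) + e^(-0.89)) = 0.7114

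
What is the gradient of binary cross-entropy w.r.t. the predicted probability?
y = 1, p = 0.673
∂L/∂p = -1.486

∂L/∂p = -y/p + (1-y)/(1-p) = -1/0.673 + 0 = -1.486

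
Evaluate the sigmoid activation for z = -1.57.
0.1722

sigmoid(-1.57) = 1/(1 + e^(1.57)) = 1/(1 + 4.807) = 0.1722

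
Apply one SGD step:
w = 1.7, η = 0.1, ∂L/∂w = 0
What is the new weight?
w_new = 1.7

w_new = w - η·∂L/∂w = 1.7 - 0.1×(0) = 1.7 - (0) = 1.7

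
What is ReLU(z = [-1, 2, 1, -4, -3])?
h = [0, 2, 1, 0, 0]

ReLU applied element-wise: max(0,-1)=0, max(0,2)=2, max(0,1)=1, max(0,-4)=0, max(0,-3)=0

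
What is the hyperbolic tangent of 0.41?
0.3885

tanh(0.41) = (e^(0.41) - e^(-0.41))/(e^(0.41) + e^(-0.41)) = 0.3885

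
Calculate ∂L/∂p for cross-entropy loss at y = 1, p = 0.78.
∂L/∂p = -1.282

∂L/∂p = -y/p + (1-y)/(1-p) = -1/0.78 + 0 = -1.282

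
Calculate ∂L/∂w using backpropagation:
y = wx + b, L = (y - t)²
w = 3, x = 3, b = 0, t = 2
∂L/∂w = 42

y = wx + b = (3)(3) + 0 = 9
∂L/∂y = 2(y - t) = 2(9 - 2) = 14
∂y/∂w = x = 3
∂L/∂w = ∂L/∂y · ∂y/∂w = 14 × 3 = 42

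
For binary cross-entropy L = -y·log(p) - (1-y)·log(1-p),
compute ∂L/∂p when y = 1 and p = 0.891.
∂L/∂p = -1.122

∂L/∂p = -y/p + (1-y)/(1-p) = -1/0.891 + 0 = -1.122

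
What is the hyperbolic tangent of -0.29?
-0.2821

tanh(-0.29) = (e^(-0.29) - e^(0.29))/(e^(-0.29) + e^(0.29)) = -0.2821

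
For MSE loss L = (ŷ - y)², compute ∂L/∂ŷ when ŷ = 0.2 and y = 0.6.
∂L/∂ŷ = -0.8

∂L/∂ŷ = 2(ŷ - y) = 2(0.2 - 0.6) = 2(-0.4) = -0.8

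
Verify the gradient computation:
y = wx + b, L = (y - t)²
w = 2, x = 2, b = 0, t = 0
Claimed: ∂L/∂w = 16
Correct

y = (2)(2) + 0 = 4
∂L/∂y = 2(y - t) = 2(4 - 0) = 8
∂y/∂w = x = 2
∂L/∂w = 8 × 2 = 16

Claimed value: 16
Correct: The correct gradient is 16.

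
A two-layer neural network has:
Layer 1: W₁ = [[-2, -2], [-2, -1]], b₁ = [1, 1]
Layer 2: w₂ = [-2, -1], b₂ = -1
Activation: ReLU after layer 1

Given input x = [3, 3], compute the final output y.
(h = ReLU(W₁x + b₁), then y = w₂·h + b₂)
y = -1

Layer 1 pre-activation: z₁ = [-11, -8]
After ReLU: h = [0, 0]
Layer 2 output: y = -2×0 + -1×0 + -1 = -1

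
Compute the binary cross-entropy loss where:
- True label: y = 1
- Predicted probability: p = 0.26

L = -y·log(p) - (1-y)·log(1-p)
L = 1.347

L = -1·log(0.26) - 0·log(0.74) = -log(0.26) = 1.347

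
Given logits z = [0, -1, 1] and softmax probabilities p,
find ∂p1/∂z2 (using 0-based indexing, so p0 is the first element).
∂p1/∂z2 = -0.05989

p = softmax(z) = [0.2447, 0.09003, 0.6652]
p1 = 0.09003, p2 = 0.6652

∂p1/∂z2 = -p1 × p2 = -0.09003 × 0.6652 = -0.05989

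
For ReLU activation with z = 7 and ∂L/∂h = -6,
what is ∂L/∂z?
∂L/∂z = -6

h = ReLU(7) = 7
Since z > 0: ∂h/∂z = 1
∂L/∂z = ∂L/∂h · ∂h/∂z = -6 × 1 = -6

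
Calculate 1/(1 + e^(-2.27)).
0.9064

sigmoid(2.27) = 1/(1 + e^(-2.27)) = 1/(1 + 0.1033) = 0.9064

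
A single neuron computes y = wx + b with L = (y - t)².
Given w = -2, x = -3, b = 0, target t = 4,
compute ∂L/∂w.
∂L/∂w = -12

y = wx + b = (-2)(-3) + 0 = 6
∂L/∂y = 2(y - t) = 2(6 - 4) = 4
∂y/∂w = x = -3
∂L/∂w = ∂L/∂y · ∂y/∂w = 4 × -3 = -12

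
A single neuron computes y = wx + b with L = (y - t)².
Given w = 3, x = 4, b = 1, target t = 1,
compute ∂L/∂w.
∂L/∂w = 96

y = wx + b = (3)(4) + 1 = 13
∂L/∂y = 2(y - t) = 2(13 - 1) = 24
∂y/∂w = x = 4
∂L/∂w = ∂L/∂y · ∂y/∂w = 24 × 4 = 96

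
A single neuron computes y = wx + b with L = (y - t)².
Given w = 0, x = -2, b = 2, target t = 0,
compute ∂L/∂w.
∂L/∂w = -8

y = wx + b = (0)(-2) + 2 = 2
∂L/∂y = 2(y - t) = 2(2 - 0) = 4
∂y/∂w = x = -2
∂L/∂w = ∂L/∂y · ∂y/∂w = 4 × -2 = -8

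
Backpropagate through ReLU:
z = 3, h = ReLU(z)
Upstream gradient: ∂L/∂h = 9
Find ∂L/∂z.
∂L/∂z = 9

h = ReLU(3) = 3
Since z > 0: ∂h/∂z = 1
∂L/∂z = ∂L/∂h · ∂h/∂z = 9 × 1 = 9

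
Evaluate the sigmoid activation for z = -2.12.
0.1072

sigmoid(-2.12) = 1/(1 + e^(2.12)) = 1/(1 + 8.331) = 0.1072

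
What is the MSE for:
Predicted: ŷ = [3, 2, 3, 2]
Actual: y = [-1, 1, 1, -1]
MSE = 7.5

MSE = (1/4)((3--1)² + (2-1)² + (3-1)² + (2--1)²) = (1/4)(16 + 1 + 4 + 9) = 7.5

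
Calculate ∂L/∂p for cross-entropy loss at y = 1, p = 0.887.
∂L/∂p = -1.127

∂L/∂p = -y/p + (1-y)/(1-p) = -1/0.887 + 0 = -1.127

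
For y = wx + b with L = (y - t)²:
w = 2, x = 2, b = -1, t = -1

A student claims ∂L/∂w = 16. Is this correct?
Correct

y = (2)(2) + -1 = 3
∂L/∂y = 2(y - t) = 2(3 - -1) = 8
∂y/∂w = x = 2
∂L/∂w = 8 × 2 = 16

Claimed value: 16
Correct: The correct gradient is 16.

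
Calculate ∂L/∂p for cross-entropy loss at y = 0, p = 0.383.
∂L/∂p = 1.621

∂L/∂p = -y/p + (1-y)/(1-p) = 0 + 1/0.617 = 1.621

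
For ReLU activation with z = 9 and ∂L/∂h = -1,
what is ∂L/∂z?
∂L/∂z = -1

h = ReLU(9) = 9
Since z > 0: ∂h/∂z = 1
∂L/∂z = ∂L/∂h · ∂h/∂z = -1 × 1 = -1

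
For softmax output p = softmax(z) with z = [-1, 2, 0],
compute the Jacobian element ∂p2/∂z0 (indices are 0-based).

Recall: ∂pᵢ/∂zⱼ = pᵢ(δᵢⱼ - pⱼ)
∂p2/∂z0 = -0.004797

p = softmax(z) = [0.04201, 0.8438, 0.1142]
p2 = 0.1142, p0 = 0.04201

∂p2/∂z0 = -p2 × p0 = -0.1142 × 0.04201 = -0.004797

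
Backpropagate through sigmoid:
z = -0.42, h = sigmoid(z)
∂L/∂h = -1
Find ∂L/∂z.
∂L/∂z = -0.2393

σ(-0.42) = 0.3965
σ'(-0.42) = σ(-0.42)(1 - σ(-0.42)) = 0.3965 × 0.6035 = 0.2393
∂L/∂z = ∂L/∂h · σ'(z) = -1 × 0.2393 = -0.2393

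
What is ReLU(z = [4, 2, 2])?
h = [4, 2, 2]

ReLU applied element-wise: max(0,4)=4, max(0,2)=2, max(0,2)=2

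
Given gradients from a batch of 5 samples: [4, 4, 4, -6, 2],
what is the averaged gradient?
Average gradient = 1.6

Average = (1/5)(4 + 4 + 4 + -6 + 2) = 8/5 = 1.6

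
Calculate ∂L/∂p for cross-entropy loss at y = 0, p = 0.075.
∂L/∂p = 1.081

∂L/∂p = -y/p + (1-y)/(1-p) = 0 + 1/0.925 = 1.081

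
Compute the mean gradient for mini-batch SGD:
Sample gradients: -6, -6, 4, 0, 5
Average gradient = -0.6

Average = (1/5)(-6 + -6 + 4 + 0 + 5) = -3/5 = -0.6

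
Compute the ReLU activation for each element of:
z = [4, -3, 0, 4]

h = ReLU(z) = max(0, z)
h = [4, 0, 0, 4]

ReLU applied element-wise: max(0,4)=4, max(0,-3)=0, max(0,0)=0, max(0,4)=4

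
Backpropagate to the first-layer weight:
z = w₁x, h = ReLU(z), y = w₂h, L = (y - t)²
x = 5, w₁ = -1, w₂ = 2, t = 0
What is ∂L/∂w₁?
∂L/∂w₁ = 0

Forward pass:
z = w₁x = -1×5 = -5
h = ReLU(-5) = 0
y = w₂h = 2×0 = 0

Backward pass:
∂L/∂y = 2(y - t) = 2(0 - 0) = 0
∂y/∂h = w₂ = 2
∂h/∂z = 0 (ReLU derivative)
∂z/∂w₁ = x = 5

∂L/∂w₁ = 0 × 2 × 0 × 5 = 0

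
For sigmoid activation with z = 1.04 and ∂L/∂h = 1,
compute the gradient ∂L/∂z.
∂L/∂z = 0.193

σ(1.04) = 0.7389
σ'(1.04) = σ(1.04)(1 - σ(1.04)) = 0.7389 × 0.2611 = 0.193
∂L/∂z = ∂L/∂h · σ'(z) = 1 × 0.193 = 0.193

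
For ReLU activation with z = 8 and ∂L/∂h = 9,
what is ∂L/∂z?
∂L/∂z = 9

h = ReLU(8) = 8
Since z > 0: ∂h/∂z = 1
∂L/∂z = ∂L/∂h · ∂h/∂z = 9 × 1 = 9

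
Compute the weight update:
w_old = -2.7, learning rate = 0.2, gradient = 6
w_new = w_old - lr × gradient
w_new = -3.9

w_new = w - η·∂L/∂w = -2.7 - 0.2×(6) = -2.7 - (1.2) = -3.9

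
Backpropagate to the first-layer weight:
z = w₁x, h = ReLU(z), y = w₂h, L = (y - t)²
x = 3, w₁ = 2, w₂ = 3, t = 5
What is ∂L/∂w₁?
∂L/∂w₁ = 234

Forward pass:
z = w₁x = 2×3 = 6
h = ReLU(6) = 6
y = w₂h = 3×6 = 18

Backward pass:
∂L/∂y = 2(y - t) = 2(18 - 5) = 26
∂y/∂h = w₂ = 3
∂h/∂z = 1 (ReLU derivative)
∂z/∂w₁ = x = 3

∂L/∂w₁ = 26 × 3 × 1 × 3 = 234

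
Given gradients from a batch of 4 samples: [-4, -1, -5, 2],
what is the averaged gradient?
Average gradient = -2

Average = (1/4)(-4 + -1 + -5 + 2) = -8/4 = -2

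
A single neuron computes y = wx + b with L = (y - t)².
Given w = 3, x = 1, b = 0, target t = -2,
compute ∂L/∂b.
∂L/∂b = 10

y = wx + b = (3)(1) + 0 = 3
∂L/∂y = 2(y - t) = 2(3 - -2) = 10
∂y/∂b = 1
∂L/∂b = ∂L/∂y · ∂y/∂b = 10 × 1 = 10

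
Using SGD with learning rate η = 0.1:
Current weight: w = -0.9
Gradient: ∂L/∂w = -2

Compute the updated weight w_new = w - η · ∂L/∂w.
w_new = -0.7

w_new = w - η·∂L/∂w = -0.9 - 0.1×(-2) = -0.9 - (-0.2) = -0.7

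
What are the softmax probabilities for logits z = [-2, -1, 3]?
p = [0.0066, 0.0179, 0.9756]

exp(z) = [0.1353, 0.3679, 20.09]
Sum = 20.59
p = [0.0066, 0.0179, 0.9756]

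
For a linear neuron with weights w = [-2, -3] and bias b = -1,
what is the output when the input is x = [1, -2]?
y = 3

y = (-2)(1) + (-3)(-2) + -1 = 3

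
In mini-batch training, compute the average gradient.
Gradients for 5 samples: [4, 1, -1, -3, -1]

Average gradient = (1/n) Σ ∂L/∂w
Average gradient = 0

Average = (1/5)(4 + 1 + -1 + -3 + -1) = 0/5 = 0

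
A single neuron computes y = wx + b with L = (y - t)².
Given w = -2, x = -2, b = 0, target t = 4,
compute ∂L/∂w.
∂L/∂w = 0

y = wx + b = (-2)(-2) + 0 = 4
∂L/∂y = 2(y - t) = 2(4 - 4) = 0
∂y/∂w = x = -2
∂L/∂w = ∂L/∂y · ∂y/∂w = 0 × -2 = 0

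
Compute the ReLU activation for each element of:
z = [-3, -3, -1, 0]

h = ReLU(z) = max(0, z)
h = [0, 0, 0, 0]

ReLU applied element-wise: max(0,-3)=0, max(0,-3)=0, max(0,-1)=0, max(0,0)=0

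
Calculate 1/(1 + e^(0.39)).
0.4037

sigmoid(-0.39) = 1/(1 + e^(0.39)) = 1/(1 + 1.477) = 0.4037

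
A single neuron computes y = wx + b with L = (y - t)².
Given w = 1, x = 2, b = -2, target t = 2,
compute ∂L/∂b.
∂L/∂b = -4

y = wx + b = (1)(2) + -2 = 0
∂L/∂y = 2(y - t) = 2(0 - 2) = -4
∂y/∂b = 1
∂L/∂b = ∂L/∂y · ∂y/∂b = -4 × 1 = -4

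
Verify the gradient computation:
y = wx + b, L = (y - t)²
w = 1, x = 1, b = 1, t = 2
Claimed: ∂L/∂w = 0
Correct

y = (1)(1) + 1 = 2
∂L/∂y = 2(y - t) = 2(2 - 2) = 0
∂y/∂w = x = 1
∂L/∂w = 0 × 1 = 0

Claimed value: 0
Correct: The correct gradient is 0.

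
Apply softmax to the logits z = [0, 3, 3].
p = [0.0243, 0.4879, 0.4879]

exp(z) = [1, 20.09, 20.09]
Sum = 41.17
p = [0.0243, 0.4879, 0.4879]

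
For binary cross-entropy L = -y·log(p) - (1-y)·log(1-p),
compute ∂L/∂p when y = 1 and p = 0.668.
∂L/∂p = -1.497

∂L/∂p = -y/p + (1-y)/(1-p) = -1/0.668 + 0 = -1.497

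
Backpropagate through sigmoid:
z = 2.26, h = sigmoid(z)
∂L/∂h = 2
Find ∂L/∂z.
∂L/∂z = 0.1711

σ(2.26) = 0.9055
σ'(2.26) = σ(2.26)(1 - σ(2.26)) = 0.9055 × 0.09449 = 0.08556
∂L/∂z = ∂L/∂h · σ'(z) = 2 × 0.08556 = 0.1711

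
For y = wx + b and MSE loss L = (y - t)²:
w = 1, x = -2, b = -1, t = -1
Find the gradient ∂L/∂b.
∂L/∂b = -4

y = wx + b = (1)(-2) + -1 = -3
∂L/∂y = 2(y - t) = 2(-3 - -1) = -4
∂y/∂b = 1
∂L/∂b = ∂L/∂y · ∂y/∂b = -4 × 1 = -4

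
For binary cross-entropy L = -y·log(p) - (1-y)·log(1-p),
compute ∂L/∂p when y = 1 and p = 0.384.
∂L/∂p = -2.604

∂L/∂p = -y/p + (1-y)/(1-p) = -1/0.384 + 0 = -2.604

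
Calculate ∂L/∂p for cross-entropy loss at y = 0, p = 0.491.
∂L/∂p = 1.965

∂L/∂p = -y/p + (1-y)/(1-p) = 0 + 1/0.509 = 1.965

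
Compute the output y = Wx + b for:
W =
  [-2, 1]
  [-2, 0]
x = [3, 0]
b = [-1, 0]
y = [-7, -6]

Wx = [-2×3 + 1×0, -2×3 + 0×0]
   = [-6, -6]
y = Wx + b = [-6 + -1, -6 + 0] = [-7, -6]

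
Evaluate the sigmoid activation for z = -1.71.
0.1532

sigmoid(-1.71) = 1/(1 + e^(1.71)) = 1/(1 + 5.529) = 0.1532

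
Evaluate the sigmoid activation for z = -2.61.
0.0685

sigmoid(-2.61) = 1/(1 + e^(2.61)) = 1/(1 + 13.6) = 0.0685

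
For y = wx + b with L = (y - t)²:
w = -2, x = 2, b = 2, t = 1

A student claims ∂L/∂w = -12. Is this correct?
Correct

y = (-2)(2) + 2 = -2
∂L/∂y = 2(y - t) = 2(-2 - 1) = -6
∂y/∂w = x = 2
∂L/∂w = -6 × 2 = -12

Claimed value: -12
Correct: The correct gradient is -12.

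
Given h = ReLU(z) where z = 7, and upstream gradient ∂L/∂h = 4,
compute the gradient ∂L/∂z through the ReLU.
∂L/∂z = 4

h = ReLU(7) = 7
Since z > 0: ∂h/∂z = 1
∂L/∂z = ∂L/∂h · ∂h/∂z = 4 × 1 = 4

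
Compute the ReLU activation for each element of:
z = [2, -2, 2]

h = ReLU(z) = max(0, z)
h = [2, 0, 2]

ReLU applied element-wise: max(0,2)=2, max(0,-2)=0, max(0,2)=2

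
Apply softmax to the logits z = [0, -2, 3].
p = [0.0471, 0.0064, 0.9465]

exp(z) = [1, 0.1353, 20.09]
Sum = 21.22
p = [0.0471, 0.0064, 0.9465]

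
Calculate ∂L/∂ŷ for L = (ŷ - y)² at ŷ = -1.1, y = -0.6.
∂L/∂ŷ = -1.0

∂L/∂ŷ = 2(ŷ - y) = 2(-1.1 - -0.6) = 2(-0.5) = -1.0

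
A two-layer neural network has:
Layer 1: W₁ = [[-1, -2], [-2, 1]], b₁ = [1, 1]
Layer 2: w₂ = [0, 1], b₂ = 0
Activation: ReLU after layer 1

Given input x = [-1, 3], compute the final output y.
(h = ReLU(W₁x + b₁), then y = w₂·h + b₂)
y = 6

Layer 1 pre-activation: z₁ = [-4, 6]
After ReLU: h = [0, 6]
Layer 2 output: y = 0×0 + 1×6 + 0 = 6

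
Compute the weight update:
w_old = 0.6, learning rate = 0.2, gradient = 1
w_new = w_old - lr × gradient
w_new = 0.4

w_new = w - η·∂L/∂w = 0.6 - 0.2×(1) = 0.6 - (0.2) = 0.4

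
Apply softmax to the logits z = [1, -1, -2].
p = [0.8438, 0.1142, 0.042]

exp(z) = [2.718, 0.3679, 0.1353]
Sum = 3.221
p = [0.8438, 0.1142, 0.042]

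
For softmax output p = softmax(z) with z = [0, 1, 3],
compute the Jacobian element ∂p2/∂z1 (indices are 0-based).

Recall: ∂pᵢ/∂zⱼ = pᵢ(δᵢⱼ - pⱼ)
∂p2/∂z1 = -0.09636

p = softmax(z) = [0.04201, 0.1142, 0.8438]
p2 = 0.8438, p1 = 0.1142

∂p2/∂z1 = -p2 × p1 = -0.8438 × 0.1142 = -0.09636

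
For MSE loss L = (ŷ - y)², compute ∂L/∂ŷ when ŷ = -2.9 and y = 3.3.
∂L/∂ŷ = -12.4

∂L/∂ŷ = 2(ŷ - y) = 2(-2.9 - 3.3) = 2(-6.2) = -12.4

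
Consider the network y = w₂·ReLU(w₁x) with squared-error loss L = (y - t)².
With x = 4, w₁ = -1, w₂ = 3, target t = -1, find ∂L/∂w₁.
∂L/∂w₁ = 0

Forward pass:
z = w₁x = -1×4 = -4
h = ReLU(-4) = 0
y = w₂h = 3×0 = 0

Backward pass:
∂L/∂y = 2(y - t) = 2(0 - -1) = 2
∂y/∂h = w₂ = 3
∂h/∂z = 0 (ReLU derivative)
∂z/∂w₁ = x = 4

∂L/∂w₁ = 2 × 3 × 0 × 4 = 0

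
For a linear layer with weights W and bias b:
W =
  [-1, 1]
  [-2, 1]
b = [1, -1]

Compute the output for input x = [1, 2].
y = [2, -1]

Wx = [-1×1 + 1×2, -2×1 + 1×2]
   = [1, 0]
y = Wx + b = [1 + 1, 0 + -1] = [2, -1]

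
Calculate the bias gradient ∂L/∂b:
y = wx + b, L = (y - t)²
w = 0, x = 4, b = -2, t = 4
∂L/∂b = -12

y = wx + b = (0)(4) + -2 = -2
∂L/∂y = 2(y - t) = 2(-2 - 4) = -12
∂y/∂b = 1
∂L/∂b = ∂L/∂y · ∂y/∂b = -12 × 1 = -12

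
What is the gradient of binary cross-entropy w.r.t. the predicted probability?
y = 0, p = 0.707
∂L/∂p = 3.413

∂L/∂p = -y/p + (1-y)/(1-p) = 0 + 1/0.293 = 3.413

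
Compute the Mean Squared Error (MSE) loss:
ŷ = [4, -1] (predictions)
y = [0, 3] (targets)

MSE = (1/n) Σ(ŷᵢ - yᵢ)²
MSE = 16

MSE = (1/2)((4-0)² + (-1-3)²) = (1/2)(16 + 16) = 16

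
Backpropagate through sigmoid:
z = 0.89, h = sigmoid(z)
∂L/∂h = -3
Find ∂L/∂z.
∂L/∂z = -0.6191

σ(0.89) = 0.7089
σ'(0.89) = σ(0.89)(1 - σ(0.89)) = 0.7089 × 0.2911 = 0.2064
∂L/∂z = ∂L/∂h · σ'(z) = -3 × 0.2064 = -0.6191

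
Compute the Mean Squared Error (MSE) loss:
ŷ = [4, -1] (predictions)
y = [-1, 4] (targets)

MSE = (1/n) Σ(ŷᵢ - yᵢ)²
MSE = 25

MSE = (1/2)((4--1)² + (-1-4)²) = (1/2)(25 + 25) = 25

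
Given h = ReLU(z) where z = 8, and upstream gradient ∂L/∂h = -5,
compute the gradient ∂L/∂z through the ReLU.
∂L/∂z = -5

h = ReLU(8) = 8
Since z > 0: ∂h/∂z = 1
∂L/∂z = ∂L/∂h · ∂h/∂z = -5 × 1 = -5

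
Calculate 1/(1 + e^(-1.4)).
0.8022

sigmoid(1.4) = 1/(1 + e^(-1.4)) = 1/(1 + 0.2466) = 0.8022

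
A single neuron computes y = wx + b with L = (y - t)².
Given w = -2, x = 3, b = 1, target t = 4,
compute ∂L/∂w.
∂L/∂w = -54

y = wx + b = (-2)(3) + 1 = -5
∂L/∂y = 2(y - t) = 2(-5 - 4) = -18
∂y/∂w = x = 3
∂L/∂w = ∂L/∂y · ∂y/∂w = -18 × 3 = -54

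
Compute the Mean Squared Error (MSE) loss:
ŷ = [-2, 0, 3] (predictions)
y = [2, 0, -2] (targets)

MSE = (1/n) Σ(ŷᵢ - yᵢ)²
MSE = 13.67

MSE = (1/3)((-2-2)² + (0-0)² + (3--2)²) = (1/3)(16 + 0 + 25) = 13.67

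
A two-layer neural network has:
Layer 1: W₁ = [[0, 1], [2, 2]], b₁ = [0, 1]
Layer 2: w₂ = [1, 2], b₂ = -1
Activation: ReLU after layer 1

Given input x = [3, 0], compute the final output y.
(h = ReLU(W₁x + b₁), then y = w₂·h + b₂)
y = 13

Layer 1 pre-activation: z₁ = [0, 7]
After ReLU: h = [0, 7]
Layer 2 output: y = 1×0 + 2×7 + -1 = 13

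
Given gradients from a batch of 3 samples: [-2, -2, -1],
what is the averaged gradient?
Average gradient = -1.667

Average = (1/3)(-2 + -2 + -1) = -5/3 = -1.667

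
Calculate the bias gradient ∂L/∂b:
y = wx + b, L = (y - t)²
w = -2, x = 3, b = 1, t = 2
∂L/∂b = -14

y = wx + b = (-2)(3) + 1 = -5
∂L/∂y = 2(y - t) = 2(-5 - 2) = -14
∂y/∂b = 1
∂L/∂b = ∂L/∂y · ∂y/∂b = -14 × 1 = -14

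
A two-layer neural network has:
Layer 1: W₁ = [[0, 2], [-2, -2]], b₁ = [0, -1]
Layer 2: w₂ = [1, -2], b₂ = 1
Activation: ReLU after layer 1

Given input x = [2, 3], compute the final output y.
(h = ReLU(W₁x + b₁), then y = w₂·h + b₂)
y = 7

Layer 1 pre-activation: z₁ = [6, -11]
After ReLU: h = [6, 0]
Layer 2 output: y = 1×6 + -2×0 + 1 = 7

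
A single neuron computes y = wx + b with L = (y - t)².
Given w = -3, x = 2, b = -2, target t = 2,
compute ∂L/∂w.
∂L/∂w = -40

y = wx + b = (-3)(2) + -2 = -8
∂L/∂y = 2(y - t) = 2(-8 - 2) = -20
∂y/∂w = x = 2
∂L/∂w = ∂L/∂y · ∂y/∂w = -20 × 2 = -40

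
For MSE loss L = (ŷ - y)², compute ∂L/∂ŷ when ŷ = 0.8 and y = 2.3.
∂L/∂ŷ = -3.0

∂L/∂ŷ = 2(ŷ - y) = 2(0.8 - 2.3) = 2(-1.5) = -3.0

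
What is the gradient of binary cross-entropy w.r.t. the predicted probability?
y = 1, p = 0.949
∂L/∂p = -1.054

∂L/∂p = -y/p + (1-y)/(1-p) = -1/0.949 + 0 = -1.054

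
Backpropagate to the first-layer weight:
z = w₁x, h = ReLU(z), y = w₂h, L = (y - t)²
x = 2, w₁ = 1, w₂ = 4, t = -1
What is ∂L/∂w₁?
∂L/∂w₁ = 144

Forward pass:
z = w₁x = 1×2 = 2
h = ReLU(2) = 2
y = w₂h = 4×2 = 8

Backward pass:
∂L/∂y = 2(y - t) = 2(8 - -1) = 18
∂y/∂h = w₂ = 4
∂h/∂z = 1 (ReLU derivative)
∂z/∂w₁ = x = 2

∂L/∂w₁ = 18 × 4 × 1 × 2 = 144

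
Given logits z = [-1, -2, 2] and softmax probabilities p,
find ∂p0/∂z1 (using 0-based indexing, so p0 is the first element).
∂p0/∂z1 = -0.0007993

p = softmax(z) = [0.04661, 0.01715, 0.9362]
p0 = 0.04661, p1 = 0.01715

∂p0/∂z1 = -p0 × p1 = -0.04661 × 0.01715 = -0.0007993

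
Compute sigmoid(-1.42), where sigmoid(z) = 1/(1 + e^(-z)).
0.1947

sigmoid(-1.42) = 1/(1 + e^(1.42)) = 1/(1 + 4.137) = 0.1947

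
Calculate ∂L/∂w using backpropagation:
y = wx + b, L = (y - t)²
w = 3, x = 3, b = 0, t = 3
∂L/∂w = 36

y = wx + b = (3)(3) + 0 = 9
∂L/∂y = 2(y - t) = 2(9 - 3) = 12
∂y/∂w = x = 3
∂L/∂w = ∂L/∂y · ∂y/∂w = 12 × 3 = 36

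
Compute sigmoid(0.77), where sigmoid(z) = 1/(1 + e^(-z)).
0.6835

sigmoid(0.77) = 1/(1 + e^(-0.77)) = 1/(1 + 0.463) = 0.6835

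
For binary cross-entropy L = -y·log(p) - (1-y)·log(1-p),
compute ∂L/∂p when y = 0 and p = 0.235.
∂L/∂p = 1.307

∂L/∂p = -y/p + (1-y)/(1-p) = 0 + 1/0.765 = 1.307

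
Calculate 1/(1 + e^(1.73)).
0.1506

sigmoid(-1.73) = 1/(1 + e^(1.73)) = 1/(1 + 5.641) = 0.1506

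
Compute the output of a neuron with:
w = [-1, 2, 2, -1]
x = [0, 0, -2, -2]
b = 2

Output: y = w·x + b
y = 0

y = (-1)(0) + (2)(0) + (2)(-2) + (-1)(-2) + 2 = 0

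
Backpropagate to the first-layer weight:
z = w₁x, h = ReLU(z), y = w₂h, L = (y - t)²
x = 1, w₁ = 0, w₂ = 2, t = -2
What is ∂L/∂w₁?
∂L/∂w₁ = 0

Forward pass:
z = w₁x = 0×1 = 0
h = ReLU(0) = 0
y = w₂h = 2×0 = 0

Backward pass:
∂L/∂y = 2(y - t) = 2(0 - -2) = 4
∂y/∂h = w₂ = 2
∂h/∂z = 0 (ReLU derivative)
∂z/∂w₁ = x = 1

∂L/∂w₁ = 4 × 2 × 0 × 1 = 0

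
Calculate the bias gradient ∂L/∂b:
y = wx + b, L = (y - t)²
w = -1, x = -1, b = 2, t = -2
∂L/∂b = 10

y = wx + b = (-1)(-1) + 2 = 3
∂L/∂y = 2(y - t) = 2(3 - -2) = 10
∂y/∂b = 1
∂L/∂b = ∂L/∂y · ∂y/∂b = 10 × 1 = 10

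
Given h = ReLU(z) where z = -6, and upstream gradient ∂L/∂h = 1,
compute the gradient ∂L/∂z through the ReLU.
∂L/∂z = 0

h = ReLU(-6) = 0
Since z < 0: ∂h/∂z = 0
∂L/∂z = ∂L/∂h · ∂h/∂z = 1 × 0 = 0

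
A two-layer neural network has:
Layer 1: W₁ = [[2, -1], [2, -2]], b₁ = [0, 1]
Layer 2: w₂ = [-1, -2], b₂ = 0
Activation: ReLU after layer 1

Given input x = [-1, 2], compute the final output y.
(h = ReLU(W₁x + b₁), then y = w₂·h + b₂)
y = 0

Layer 1 pre-activation: z₁ = [-4, -5]
After ReLU: h = [0, 0]
Layer 2 output: y = -1×0 + -2×0 + 0 = 0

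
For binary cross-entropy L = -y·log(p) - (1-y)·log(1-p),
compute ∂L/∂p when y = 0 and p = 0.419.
∂L/∂p = 1.721

∂L/∂p = -y/p + (1-y)/(1-p) = 0 + 1/0.581 = 1.721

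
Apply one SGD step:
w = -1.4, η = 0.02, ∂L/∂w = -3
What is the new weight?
w_new = -1.34

w_new = w - η·∂L/∂w = -1.4 - 0.02×(-3) = -1.4 - (-0.06) = -1.34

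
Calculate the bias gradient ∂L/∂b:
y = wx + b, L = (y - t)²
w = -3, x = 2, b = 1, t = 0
∂L/∂b = -10

y = wx + b = (-3)(2) + 1 = -5
∂L/∂y = 2(y - t) = 2(-5 - 0) = -10
∂y/∂b = 1
∂L/∂b = ∂L/∂y · ∂y/∂b = -10 × 1 = -10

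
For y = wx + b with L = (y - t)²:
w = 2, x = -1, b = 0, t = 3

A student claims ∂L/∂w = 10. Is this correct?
Correct

y = (2)(-1) + 0 = -2
∂L/∂y = 2(y - t) = 2(-2 - 3) = -10
∂y/∂w = x = -1
∂L/∂w = -10 × -1 = 10

Claimed value: 10
Correct: The correct gradient is 10.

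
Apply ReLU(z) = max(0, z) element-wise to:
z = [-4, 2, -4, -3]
h = [0, 2, 0, 0]

ReLU applied element-wise: max(0,-4)=0, max(0,2)=2, max(0,-4)=0, max(0,-3)=0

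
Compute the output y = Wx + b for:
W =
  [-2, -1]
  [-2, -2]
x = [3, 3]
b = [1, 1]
y = [-8, -11]

Wx = [-2×3 + -1×3, -2×3 + -2×3]
   = [-9, -12]
y = Wx + b = [-9 + 1, -12 + 1] = [-8, -11]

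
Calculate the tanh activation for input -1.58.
-0.9186

tanh(-1.58) = (e^(-1.58) - e^(1.58))/(e^(-1.58) + e^(1.58)) = -0.9186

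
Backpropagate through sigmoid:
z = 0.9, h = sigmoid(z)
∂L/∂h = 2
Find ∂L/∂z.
∂L/∂z = 0.411

σ(0.9) = 0.7109
σ'(0.9) = σ(0.9)(1 - σ(0.9)) = 0.7109 × 0.2891 = 0.2055
∂L/∂z = ∂L/∂h · σ'(z) = 2 × 0.2055 = 0.411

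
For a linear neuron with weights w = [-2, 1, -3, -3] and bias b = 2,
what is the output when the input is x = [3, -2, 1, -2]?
y = -3

y = (-2)(3) + (1)(-2) + (-3)(1) + (-3)(-2) + 2 = -3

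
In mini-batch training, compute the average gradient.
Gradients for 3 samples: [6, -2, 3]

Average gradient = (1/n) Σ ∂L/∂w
Average gradient = 2.333

Average = (1/3)(6 + -2 + 3) = 7/3 = 2.333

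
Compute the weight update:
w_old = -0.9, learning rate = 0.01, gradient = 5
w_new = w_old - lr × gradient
w_new = -0.95

w_new = w - η·∂L/∂w = -0.9 - 0.01×(5) = -0.9 - (0.05) = -0.95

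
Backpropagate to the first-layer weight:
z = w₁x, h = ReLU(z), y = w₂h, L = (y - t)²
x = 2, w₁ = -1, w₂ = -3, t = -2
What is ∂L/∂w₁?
∂L/∂w₁ = 0

Forward pass:
z = w₁x = -1×2 = -2
h = ReLU(-2) = 0
y = w₂h = -3×0 = 0

Backward pass:
∂L/∂y = 2(y - t) = 2(0 - -2) = 4
∂y/∂h = w₂ = -3
∂h/∂z = 0 (ReLU derivative)
∂z/∂w₁ = x = 2

∂L/∂w₁ = 4 × -3 × 0 × 2 = 0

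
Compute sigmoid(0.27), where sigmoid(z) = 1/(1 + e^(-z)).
0.5671

sigmoid(0.27) = 1/(1 + e^(-0.27)) = 1/(1 + 0.7634) = 0.5671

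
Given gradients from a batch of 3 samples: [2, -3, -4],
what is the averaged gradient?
Average gradient = -1.667

Average = (1/3)(2 + -3 + -4) = -5/3 = -1.667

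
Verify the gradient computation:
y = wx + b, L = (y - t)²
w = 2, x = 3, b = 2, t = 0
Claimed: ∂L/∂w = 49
Incorrect

y = (2)(3) + 2 = 8
∂L/∂y = 2(y - t) = 2(8 - 0) = 16
∂y/∂w = x = 3
∂L/∂w = 16 × 3 = 48

Claimed value: 49
Incorrect: The correct gradient is 48.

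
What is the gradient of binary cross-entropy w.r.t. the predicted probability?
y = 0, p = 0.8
∂L/∂p = 5

∂L/∂p = -y/p + (1-y)/(1-p) = 0 + 1/0.2 = 5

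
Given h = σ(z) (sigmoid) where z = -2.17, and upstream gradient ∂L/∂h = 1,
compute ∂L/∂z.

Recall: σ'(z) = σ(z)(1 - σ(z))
∂L/∂z = 0.09198

σ(-2.17) = 0.1025
σ'(-2.17) = σ(-2.17)(1 - σ(-2.17)) = 0.1025 × 0.8975 = 0.09198
∂L/∂z = ∂L/∂h · σ'(z) = 1 × 0.09198 = 0.09198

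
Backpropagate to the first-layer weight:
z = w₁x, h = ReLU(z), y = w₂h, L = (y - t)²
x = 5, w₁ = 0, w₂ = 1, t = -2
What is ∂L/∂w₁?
∂L/∂w₁ = 0

Forward pass:
z = w₁x = 0×5 = 0
h = ReLU(0) = 0
y = w₂h = 1×0 = 0

Backward pass:
∂L/∂y = 2(y - t) = 2(0 - -2) = 4
∂y/∂h = w₂ = 1
∂h/∂z = 0 (ReLU derivative)
∂z/∂w₁ = x = 5

∂L/∂w₁ = 4 × 1 × 0 × 5 = 0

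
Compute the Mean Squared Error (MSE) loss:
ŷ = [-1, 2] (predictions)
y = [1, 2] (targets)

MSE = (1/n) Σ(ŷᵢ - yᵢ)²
MSE = 2

MSE = (1/2)((-1-1)² + (2-2)²) = (1/2)(4 + 0) = 2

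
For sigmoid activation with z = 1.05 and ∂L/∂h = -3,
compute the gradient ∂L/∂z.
∂L/∂z = -0.5761

σ(1.05) = 0.7408
σ'(1.05) = σ(1.05)(1 - σ(1.05)) = 0.7408 × 0.2592 = 0.192
∂L/∂z = ∂L/∂h · σ'(z) = -3 × 0.192 = -0.5761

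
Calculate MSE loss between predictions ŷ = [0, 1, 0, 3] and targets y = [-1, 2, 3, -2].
MSE = 9

MSE = (1/4)((0--1)² + (1-2)² + (0-3)² + (3--2)²) = (1/4)(1 + 1 + 9 + 25) = 9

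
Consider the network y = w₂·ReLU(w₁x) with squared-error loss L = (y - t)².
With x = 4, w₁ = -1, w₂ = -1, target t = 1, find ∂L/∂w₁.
∂L/∂w₁ = 0

Forward pass:
z = w₁x = -1×4 = -4
h = ReLU(-4) = 0
y = w₂h = -1×0 = 0

Backward pass:
∂L/∂y = 2(y - t) = 2(0 - 1) = -2
∂y/∂h = w₂ = -1
∂h/∂z = 0 (ReLU derivative)
∂z/∂w₁ = x = 4

∂L/∂w₁ = -2 × -1 × 0 × 4 = 0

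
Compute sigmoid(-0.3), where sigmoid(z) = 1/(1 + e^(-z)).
0.4256

sigmoid(-0.3) = 1/(1 + e^(0.3)) = 1/(1 + 1.35) = 0.4256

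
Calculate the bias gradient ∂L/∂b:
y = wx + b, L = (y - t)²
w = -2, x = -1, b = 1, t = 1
∂L/∂b = 4

y = wx + b = (-2)(-1) + 1 = 3
∂L/∂y = 2(y - t) = 2(3 - 1) = 4
∂y/∂b = 1
∂L/∂b = ∂L/∂y · ∂y/∂b = 4 × 1 = 4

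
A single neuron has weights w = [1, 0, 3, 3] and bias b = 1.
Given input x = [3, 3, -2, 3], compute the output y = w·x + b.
y = 7

y = (1)(3) + (0)(3) + (3)(-2) + (3)(3) + 1 = 7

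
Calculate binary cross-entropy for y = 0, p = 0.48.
L = 0.6539

L = -0·log(0.48) - 1·log(0.52) = -log(0.52) = 0.6539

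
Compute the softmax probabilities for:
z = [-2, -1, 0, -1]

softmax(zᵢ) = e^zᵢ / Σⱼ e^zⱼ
p = [0.0723, 0.1966, 0.5344, 0.1966]

exp(z) = [0.1353, 0.3679, 1, 0.3679]
Sum = 1.871
p = [0.0723, 0.1966, 0.5344, 0.1966]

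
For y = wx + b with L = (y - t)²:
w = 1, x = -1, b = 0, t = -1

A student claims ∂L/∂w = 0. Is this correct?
Correct

y = (1)(-1) + 0 = -1
∂L/∂y = 2(y - t) = 2(-1 - -1) = 0
∂y/∂w = x = -1
∂L/∂w = 0 × -1 = 0

Claimed value: 0
Correct: The correct gradient is 0.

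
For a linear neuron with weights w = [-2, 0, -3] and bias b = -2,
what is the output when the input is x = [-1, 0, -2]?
y = 6

y = (-2)(-1) + (0)(0) + (-3)(-2) + -2 = 6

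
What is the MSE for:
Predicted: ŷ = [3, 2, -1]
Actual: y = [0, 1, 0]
MSE = 3.667

MSE = (1/3)((3-0)² + (2-1)² + (-1-0)²) = (1/3)(9 + 1 + 1) = 3.667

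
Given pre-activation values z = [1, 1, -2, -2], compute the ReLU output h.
h = [1, 1, 0, 0]

ReLU applied element-wise: max(0,1)=1, max(0,1)=1, max(0,-2)=0, max(0,-2)=0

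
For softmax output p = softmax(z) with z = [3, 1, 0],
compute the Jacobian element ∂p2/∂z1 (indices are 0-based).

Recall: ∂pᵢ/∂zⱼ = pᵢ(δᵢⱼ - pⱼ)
∂p2/∂z1 = -0.004797

p = softmax(z) = [0.8438, 0.1142, 0.04201]
p2 = 0.04201, p1 = 0.1142

∂p2/∂z1 = -p2 × p1 = -0.04201 × 0.1142 = -0.004797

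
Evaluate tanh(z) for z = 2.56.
0.9881

tanh(2.56) = (e^(2.56) - e^(-2.56))/(e^(2.56) + e^(-2.56)) = 0.9881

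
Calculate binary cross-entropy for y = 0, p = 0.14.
L = 0.1508

L = -0·log(0.14) - 1·log(0.86) = -log(0.86) = 0.1508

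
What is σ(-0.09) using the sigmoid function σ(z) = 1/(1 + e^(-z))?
0.4775

sigmoid(-0.09) = 1/(1 + e^(0.09)) = 1/(1 + 1.094) = 0.4775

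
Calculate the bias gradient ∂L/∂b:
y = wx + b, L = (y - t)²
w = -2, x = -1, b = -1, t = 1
∂L/∂b = 0

y = wx + b = (-2)(-1) + -1 = 1
∂L/∂y = 2(y - t) = 2(1 - 1) = 0
∂y/∂b = 1
∂L/∂b = ∂L/∂y · ∂y/∂b = 0 × 1 = 0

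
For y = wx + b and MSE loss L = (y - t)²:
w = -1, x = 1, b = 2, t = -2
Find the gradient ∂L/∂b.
∂L/∂b = 6

y = wx + b = (-1)(1) + 2 = 1
∂L/∂y = 2(y - t) = 2(1 - -2) = 6
∂y/∂b = 1
∂L/∂b = ∂L/∂y · ∂y/∂b = 6 × 1 = 6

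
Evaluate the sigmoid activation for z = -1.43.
0.1931

sigmoid(-1.43) = 1/(1 + e^(1.43)) = 1/(1 + 4.179) = 0.1931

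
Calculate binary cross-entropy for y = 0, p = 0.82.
L = 1.715

L = -0·log(0.82) - 1·log(0.18) = -log(0.18) = 1.715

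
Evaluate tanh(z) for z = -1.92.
-0.9579

tanh(-1.92) = (e^(-1.92) - e^(1.92))/(e^(-1.92) + e^(1.92)) = -0.9579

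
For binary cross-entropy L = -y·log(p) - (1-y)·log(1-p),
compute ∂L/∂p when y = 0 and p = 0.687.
∂L/∂p = 3.195

∂L/∂p = -y/p + (1-y)/(1-p) = 0 + 1/0.313 = 3.195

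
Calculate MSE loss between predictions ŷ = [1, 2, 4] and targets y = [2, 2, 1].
MSE = 3.333

MSE = (1/3)((1-2)² + (2-2)² + (4-1)²) = (1/3)(1 + 0 + 9) = 3.333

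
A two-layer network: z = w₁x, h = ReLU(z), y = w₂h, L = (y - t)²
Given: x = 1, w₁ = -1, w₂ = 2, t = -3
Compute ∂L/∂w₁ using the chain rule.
∂L/∂w₁ = 0

Forward pass:
z = w₁x = -1×1 = -1
h = ReLU(-1) = 0
y = w₂h = 2×0 = 0

Backward pass:
∂L/∂y = 2(y - t) = 2(0 - -3) = 6
∂y/∂h = w₂ = 2
∂h/∂z = 0 (ReLU derivative)
∂z/∂w₁ = x = 1

∂L/∂w₁ = 6 × 2 × 0 × 1 = 0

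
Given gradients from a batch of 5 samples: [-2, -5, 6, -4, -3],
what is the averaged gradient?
Average gradient = -1.6

Average = (1/5)(-2 + -5 + 6 + -4 + -3) = -8/5 = -1.6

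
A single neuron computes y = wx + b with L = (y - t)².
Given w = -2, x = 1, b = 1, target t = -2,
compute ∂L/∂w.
∂L/∂w = 2

y = wx + b = (-2)(1) + 1 = -1
∂L/∂y = 2(y - t) = 2(-1 - -2) = 2
∂y/∂w = x = 1
∂L/∂w = ∂L/∂y · ∂y/∂w = 2 × 1 = 2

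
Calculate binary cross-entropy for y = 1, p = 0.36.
L = 1.022

L = -1·log(0.36) - 0·log(0.64) = -log(0.36) = 1.022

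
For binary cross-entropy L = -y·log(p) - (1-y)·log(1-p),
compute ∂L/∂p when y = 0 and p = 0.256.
∂L/∂p = 1.344

∂L/∂p = -y/p + (1-y)/(1-p) = 0 + 1/0.744 = 1.344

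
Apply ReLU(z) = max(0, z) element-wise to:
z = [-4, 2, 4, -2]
h = [0, 2, 4, 0]

ReLU applied element-wise: max(0,-4)=0, max(0,2)=2, max(0,4)=4, max(0,-2)=0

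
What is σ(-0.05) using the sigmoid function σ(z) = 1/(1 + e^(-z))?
0.4875

sigmoid(-0.05) = 1/(1 + e^(0.05)) = 1/(1 + 1.051) = 0.4875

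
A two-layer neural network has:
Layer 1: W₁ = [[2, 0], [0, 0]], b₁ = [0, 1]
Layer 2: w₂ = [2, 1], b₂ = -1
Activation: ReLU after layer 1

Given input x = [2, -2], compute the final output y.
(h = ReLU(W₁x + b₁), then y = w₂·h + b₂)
y = 8

Layer 1 pre-activation: z₁ = [4, 1]
After ReLU: h = [4, 1]
Layer 2 output: y = 2×4 + 1×1 + -1 = 8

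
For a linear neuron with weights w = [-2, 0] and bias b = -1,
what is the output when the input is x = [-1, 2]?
y = 1

y = (-2)(-1) + (0)(2) + -1 = 1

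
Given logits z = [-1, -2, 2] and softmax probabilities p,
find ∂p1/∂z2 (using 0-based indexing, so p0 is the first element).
∂p1/∂z2 = -0.01605

p = softmax(z) = [0.04661, 0.01715, 0.9362]
p1 = 0.01715, p2 = 0.9362

∂p1/∂z2 = -p1 × p2 = -0.01715 × 0.9362 = -0.01605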